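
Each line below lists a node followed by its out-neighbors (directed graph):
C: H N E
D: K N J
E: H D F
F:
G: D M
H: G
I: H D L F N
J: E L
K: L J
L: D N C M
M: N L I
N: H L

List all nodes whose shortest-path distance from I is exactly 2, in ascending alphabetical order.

Level 0: I
Level 1: D, F, H, L, N
Level 2: C, G, J, K, M
Level 3: E

C, G, J, K, M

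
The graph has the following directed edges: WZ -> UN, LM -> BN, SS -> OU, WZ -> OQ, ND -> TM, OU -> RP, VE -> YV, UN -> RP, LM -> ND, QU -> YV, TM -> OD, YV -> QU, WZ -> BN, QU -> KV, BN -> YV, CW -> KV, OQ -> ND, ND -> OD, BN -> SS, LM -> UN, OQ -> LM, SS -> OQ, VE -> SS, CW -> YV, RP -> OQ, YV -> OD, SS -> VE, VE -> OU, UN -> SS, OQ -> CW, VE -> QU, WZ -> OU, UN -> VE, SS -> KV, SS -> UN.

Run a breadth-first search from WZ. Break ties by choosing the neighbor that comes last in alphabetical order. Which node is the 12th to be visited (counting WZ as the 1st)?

YV

Visit WZ; enqueue UN, OU, OQ, BN → queue [UN, OU, OQ, BN]
Visit UN; enqueue VE, SS, RP → queue [OU, OQ, BN, VE, SS, RP]
Visit OU → queue [OQ, BN, VE, SS, RP]
Visit OQ; enqueue ND, LM, CW → queue [BN, VE, SS, RP, ND, LM, CW]
Visit BN; enqueue YV → queue [VE, SS, RP, ND, LM, CW, YV]
Visit VE; enqueue QU → queue [SS, RP, ND, LM, CW, YV, QU]
Visit SS; enqueue KV → queue [RP, ND, LM, CW, YV, QU, KV]
Visit RP → queue [ND, LM, CW, YV, QU, KV]
Visit ND; enqueue TM, OD → queue [LM, CW, YV, QU, KV, TM, OD]
Visit LM → queue [CW, YV, QU, KV, TM, OD]
Visit CW → queue [YV, QU, KV, TM, OD]
Visit YV → queue [QU, KV, TM, OD]
Visit QU → queue [KV, TM, OD]
Visit KV → queue [TM, OD]
Visit TM → queue [OD]
Visit OD → queue []

Visit order: WZ, UN, OU, OQ, BN, VE, SS, RP, ND, LM, CW, YV, QU, KV, TM, OD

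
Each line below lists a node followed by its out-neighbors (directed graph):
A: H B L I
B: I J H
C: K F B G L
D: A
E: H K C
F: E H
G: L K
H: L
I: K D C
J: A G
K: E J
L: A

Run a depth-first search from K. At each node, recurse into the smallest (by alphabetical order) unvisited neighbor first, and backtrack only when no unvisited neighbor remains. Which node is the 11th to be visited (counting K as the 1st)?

Visit K
K → E
E → C
C → B
B → H
H → L
L → A
A → I
I → D
B → J
J → G
C → F

Visit order: K, E, C, B, H, L, A, I, D, J, G, F

G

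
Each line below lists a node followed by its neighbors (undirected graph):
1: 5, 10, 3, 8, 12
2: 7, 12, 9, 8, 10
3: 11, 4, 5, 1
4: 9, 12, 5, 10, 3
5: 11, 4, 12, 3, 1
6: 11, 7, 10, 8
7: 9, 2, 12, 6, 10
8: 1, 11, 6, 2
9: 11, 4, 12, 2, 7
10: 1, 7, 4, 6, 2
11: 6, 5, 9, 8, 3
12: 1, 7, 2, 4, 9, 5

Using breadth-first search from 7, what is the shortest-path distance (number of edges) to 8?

2

Level 0: 7
Level 1: 2, 6, 9, 10, 12
Level 2: 1, 4, 5, 8, 11
Level 3: 3
8 first appears at level 2.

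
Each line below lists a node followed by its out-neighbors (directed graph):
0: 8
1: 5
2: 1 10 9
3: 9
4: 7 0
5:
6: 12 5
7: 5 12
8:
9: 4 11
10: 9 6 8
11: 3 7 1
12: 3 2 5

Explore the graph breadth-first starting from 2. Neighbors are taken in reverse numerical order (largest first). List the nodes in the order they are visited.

Visit 2; enqueue 10, 9, 1 → queue [10, 9, 1]
Visit 10; enqueue 8, 6 → queue [9, 1, 8, 6]
Visit 9; enqueue 11, 4 → queue [1, 8, 6, 11, 4]
Visit 1; enqueue 5 → queue [8, 6, 11, 4, 5]
Visit 8 → queue [6, 11, 4, 5]
Visit 6; enqueue 12 → queue [11, 4, 5, 12]
Visit 11; enqueue 7, 3 → queue [4, 5, 12, 7, 3]
Visit 4; enqueue 0 → queue [5, 12, 7, 3, 0]
Visit 5 → queue [12, 7, 3, 0]
Visit 12 → queue [7, 3, 0]
Visit 7 → queue [3, 0]
Visit 3 → queue [0]
Visit 0 → queue []

2, 10, 9, 1, 8, 6, 11, 4, 5, 12, 7, 3, 0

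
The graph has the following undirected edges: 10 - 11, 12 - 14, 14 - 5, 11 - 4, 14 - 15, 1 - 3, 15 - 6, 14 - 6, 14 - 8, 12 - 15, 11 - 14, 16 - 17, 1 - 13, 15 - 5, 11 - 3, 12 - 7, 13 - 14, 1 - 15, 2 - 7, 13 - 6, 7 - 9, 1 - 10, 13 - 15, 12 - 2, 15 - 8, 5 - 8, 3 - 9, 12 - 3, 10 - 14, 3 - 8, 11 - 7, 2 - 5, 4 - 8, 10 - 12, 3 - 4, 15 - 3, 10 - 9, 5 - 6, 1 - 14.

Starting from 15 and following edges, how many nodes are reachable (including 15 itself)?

15

BFS from 15 visits: 15, 1, 3, 5, 6, 8, 12, 13, 14, 10, 4, 9, 11, 2, 7
Reachable nodes: 15 of 17 total.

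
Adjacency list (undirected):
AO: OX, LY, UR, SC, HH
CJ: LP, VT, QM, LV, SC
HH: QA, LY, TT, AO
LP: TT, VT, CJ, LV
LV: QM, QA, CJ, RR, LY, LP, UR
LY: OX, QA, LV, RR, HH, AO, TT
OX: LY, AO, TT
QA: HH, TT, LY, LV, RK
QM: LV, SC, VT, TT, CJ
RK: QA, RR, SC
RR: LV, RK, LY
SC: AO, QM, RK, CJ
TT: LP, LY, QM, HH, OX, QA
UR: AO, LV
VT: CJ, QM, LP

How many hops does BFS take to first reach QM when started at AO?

2

Level 0: AO
Level 1: HH, LY, OX, SC, UR
Level 2: CJ, LV, QA, QM, RK, RR, TT
Level 3: LP, VT
QM first appears at level 2.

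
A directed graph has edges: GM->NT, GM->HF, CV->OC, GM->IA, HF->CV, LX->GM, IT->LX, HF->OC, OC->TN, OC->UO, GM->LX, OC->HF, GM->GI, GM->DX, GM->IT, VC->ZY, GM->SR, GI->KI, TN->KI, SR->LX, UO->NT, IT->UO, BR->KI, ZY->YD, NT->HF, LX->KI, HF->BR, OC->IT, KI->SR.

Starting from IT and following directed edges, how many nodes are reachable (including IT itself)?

15

BFS from IT visits: IT, LX, UO, GM, KI, NT, DX, GI, HF, IA, SR, BR, CV, OC, TN
Reachable nodes: 15 of 18 total.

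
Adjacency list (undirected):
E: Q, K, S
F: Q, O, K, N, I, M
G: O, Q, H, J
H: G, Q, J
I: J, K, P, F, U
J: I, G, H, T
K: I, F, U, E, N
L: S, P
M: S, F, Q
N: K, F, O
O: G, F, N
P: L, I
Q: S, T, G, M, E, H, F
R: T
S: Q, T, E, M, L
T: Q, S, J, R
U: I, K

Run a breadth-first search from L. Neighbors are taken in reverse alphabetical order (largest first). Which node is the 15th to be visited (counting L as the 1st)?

U

Visit L; enqueue S, P → queue [S, P]
Visit S; enqueue T, Q, M, E → queue [P, T, Q, M, E]
Visit P; enqueue I → queue [T, Q, M, E, I]
Visit T; enqueue R, J → queue [Q, M, E, I, R, J]
Visit Q; enqueue H, G, F → queue [M, E, I, R, J, H, G, F]
Visit M → queue [E, I, R, J, H, G, F]
Visit E; enqueue K → queue [I, R, J, H, G, F, K]
Visit I; enqueue U → queue [R, J, H, G, F, K, U]
Visit R → queue [J, H, G, F, K, U]
Visit J → queue [H, G, F, K, U]
Visit H → queue [G, F, K, U]
Visit G; enqueue O → queue [F, K, U, O]
Visit F; enqueue N → queue [K, U, O, N]
Visit K → queue [U, O, N]
Visit U → queue [O, N]
Visit O → queue [N]
Visit N → queue []

Visit order: L, S, P, T, Q, M, E, I, R, J, H, G, F, K, U, O, N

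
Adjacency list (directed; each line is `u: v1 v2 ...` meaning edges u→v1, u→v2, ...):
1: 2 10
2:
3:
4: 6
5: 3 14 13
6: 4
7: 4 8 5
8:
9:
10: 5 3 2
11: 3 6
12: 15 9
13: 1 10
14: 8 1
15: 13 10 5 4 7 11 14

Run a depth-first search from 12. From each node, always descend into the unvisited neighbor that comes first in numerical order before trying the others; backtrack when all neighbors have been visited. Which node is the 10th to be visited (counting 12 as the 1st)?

2

Visit 12
12 → 9
12 → 15
15 → 4
4 → 6
15 → 5
5 → 3
5 → 13
13 → 1
1 → 2
1 → 10
5 → 14
14 → 8
15 → 7
15 → 11

Visit order: 12, 9, 15, 4, 6, 5, 3, 13, 1, 2, 10, 14, 8, 7, 11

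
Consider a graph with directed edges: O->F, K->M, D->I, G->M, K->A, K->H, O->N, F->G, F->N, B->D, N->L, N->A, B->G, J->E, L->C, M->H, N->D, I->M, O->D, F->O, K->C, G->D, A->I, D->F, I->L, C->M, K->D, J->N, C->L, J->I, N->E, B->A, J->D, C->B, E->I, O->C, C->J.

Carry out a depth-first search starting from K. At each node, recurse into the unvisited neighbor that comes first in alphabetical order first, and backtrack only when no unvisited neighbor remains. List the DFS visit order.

Visit K
K → A
A → I
I → L
L → C
C → B
B → D
D → F
F → G
G → M
M → H
F → N
N → E
F → O
C → J

K A I L C B D F G M H N E O J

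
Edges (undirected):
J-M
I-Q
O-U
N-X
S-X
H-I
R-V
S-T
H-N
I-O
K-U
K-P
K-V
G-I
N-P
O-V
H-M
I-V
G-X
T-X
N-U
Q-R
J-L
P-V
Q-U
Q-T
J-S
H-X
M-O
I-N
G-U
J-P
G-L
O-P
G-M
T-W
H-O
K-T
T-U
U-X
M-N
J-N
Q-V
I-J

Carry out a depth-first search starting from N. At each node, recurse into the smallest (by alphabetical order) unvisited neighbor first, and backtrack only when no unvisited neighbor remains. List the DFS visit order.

N, H, I, G, L, J, M, O, P, K, T, Q, R, V, U, X, S, W

Visit N
N → H
H → I
I → G
G → L
L → J
J → M
M → O
O → P
P → K
K → T
T → Q
Q → R
R → V
Q → U
U → X
X → S
T → W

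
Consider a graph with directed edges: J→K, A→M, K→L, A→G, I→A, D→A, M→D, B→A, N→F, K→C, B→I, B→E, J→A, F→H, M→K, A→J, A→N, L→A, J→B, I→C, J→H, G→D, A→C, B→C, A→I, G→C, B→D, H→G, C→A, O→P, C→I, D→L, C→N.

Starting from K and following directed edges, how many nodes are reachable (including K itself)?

BFS from K visits: K, L, C, A, N, I, M, J, G, F, D, H, B, E
Reachable nodes: 14 of 16 total.

14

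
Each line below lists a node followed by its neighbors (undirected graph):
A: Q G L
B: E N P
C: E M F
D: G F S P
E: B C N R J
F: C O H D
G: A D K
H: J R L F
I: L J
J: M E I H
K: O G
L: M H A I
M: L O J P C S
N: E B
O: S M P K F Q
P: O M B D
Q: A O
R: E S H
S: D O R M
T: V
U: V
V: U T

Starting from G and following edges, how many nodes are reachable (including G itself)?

19

BFS from G visits: G, K, D, A, O, S, P, F, Q, L, M, R, B, H, C, I, J, E, N
Reachable nodes: 19 of 22 total.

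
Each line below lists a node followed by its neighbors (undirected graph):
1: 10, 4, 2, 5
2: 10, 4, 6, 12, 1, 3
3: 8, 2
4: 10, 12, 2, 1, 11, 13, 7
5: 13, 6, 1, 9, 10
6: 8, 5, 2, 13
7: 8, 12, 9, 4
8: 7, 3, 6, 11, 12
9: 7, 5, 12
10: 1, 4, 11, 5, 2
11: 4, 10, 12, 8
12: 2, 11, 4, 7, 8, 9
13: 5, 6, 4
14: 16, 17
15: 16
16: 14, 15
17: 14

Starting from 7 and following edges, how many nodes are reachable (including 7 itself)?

13

BFS from 7 visits: 7, 4, 8, 9, 12, 1, 2, 10, 11, 13, 3, 6, 5
Reachable nodes: 13 of 17 total.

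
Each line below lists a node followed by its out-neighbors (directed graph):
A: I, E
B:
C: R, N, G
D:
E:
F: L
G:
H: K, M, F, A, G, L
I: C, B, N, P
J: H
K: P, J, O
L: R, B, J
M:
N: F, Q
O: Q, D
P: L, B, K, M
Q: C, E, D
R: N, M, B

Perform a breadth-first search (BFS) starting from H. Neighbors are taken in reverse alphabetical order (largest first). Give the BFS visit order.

H → M → L → K → G → F → A → R → J → B → P → O → I → E → N → Q → D → C

Visit H; enqueue M, L, K, G, F, A → queue [M, L, K, G, F, A]
Visit M → queue [L, K, G, F, A]
Visit L; enqueue R, J, B → queue [K, G, F, A, R, J, B]
Visit K; enqueue P, O → queue [G, F, A, R, J, B, P, O]
Visit G → queue [F, A, R, J, B, P, O]
Visit F → queue [A, R, J, B, P, O]
Visit A; enqueue I, E → queue [R, J, B, P, O, I, E]
Visit R; enqueue N → queue [J, B, P, O, I, E, N]
Visit J → queue [B, P, O, I, E, N]
Visit B → queue [P, O, I, E, N]
Visit P → queue [O, I, E, N]
Visit O; enqueue Q, D → queue [I, E, N, Q, D]
Visit I; enqueue C → queue [E, N, Q, D, C]
Visit E → queue [N, Q, D, C]
Visit N → queue [Q, D, C]
Visit Q → queue [D, C]
Visit D → queue [C]
Visit C → queue []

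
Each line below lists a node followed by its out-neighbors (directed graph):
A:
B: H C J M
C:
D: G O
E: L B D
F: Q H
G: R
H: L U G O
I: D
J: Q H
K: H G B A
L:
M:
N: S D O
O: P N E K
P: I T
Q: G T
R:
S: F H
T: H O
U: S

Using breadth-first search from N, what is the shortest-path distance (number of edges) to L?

3

Level 0: N
Level 1: D, O, S
Level 2: E, F, G, H, K, P
Level 3: A, B, I, L, Q, R, T, U
Level 4: C, J, M
L first appears at level 3.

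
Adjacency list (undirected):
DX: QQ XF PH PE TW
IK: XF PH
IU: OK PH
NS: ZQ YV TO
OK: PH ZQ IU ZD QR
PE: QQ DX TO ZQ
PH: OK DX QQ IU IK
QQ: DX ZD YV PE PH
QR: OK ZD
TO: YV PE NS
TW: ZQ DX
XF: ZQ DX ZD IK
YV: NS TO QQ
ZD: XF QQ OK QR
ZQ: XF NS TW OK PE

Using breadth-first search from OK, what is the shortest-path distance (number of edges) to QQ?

2

Level 0: OK
Level 1: IU, PH, QR, ZD, ZQ
Level 2: DX, IK, NS, PE, QQ, TW, XF
Level 3: TO, YV
QQ first appears at level 2.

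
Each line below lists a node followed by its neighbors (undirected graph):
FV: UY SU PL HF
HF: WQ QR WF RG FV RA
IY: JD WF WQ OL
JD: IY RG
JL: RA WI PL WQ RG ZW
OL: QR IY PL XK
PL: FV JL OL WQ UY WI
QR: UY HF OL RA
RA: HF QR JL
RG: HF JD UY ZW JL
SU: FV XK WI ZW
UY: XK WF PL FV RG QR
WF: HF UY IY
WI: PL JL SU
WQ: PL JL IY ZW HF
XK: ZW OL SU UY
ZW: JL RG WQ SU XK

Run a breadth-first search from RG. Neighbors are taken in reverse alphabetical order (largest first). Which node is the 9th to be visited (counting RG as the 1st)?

Visit RG; enqueue ZW, UY, JL, JD, HF → queue [ZW, UY, JL, JD, HF]
Visit ZW; enqueue XK, WQ, SU → queue [UY, JL, JD, HF, XK, WQ, SU]
Visit UY; enqueue WF, QR, PL, FV → queue [JL, JD, HF, XK, WQ, SU, WF, QR, PL, FV]
Visit JL; enqueue WI, RA → queue [JD, HF, XK, WQ, SU, WF, QR, PL, FV, WI, RA]
Visit JD; enqueue IY → queue [HF, XK, WQ, SU, WF, QR, PL, FV, WI, RA, IY]
Visit HF → queue [XK, WQ, SU, WF, QR, PL, FV, WI, RA, IY]
Visit XK; enqueue OL → queue [WQ, SU, WF, QR, PL, FV, WI, RA, IY, OL]
Visit WQ → queue [SU, WF, QR, PL, FV, WI, RA, IY, OL]
Visit SU → queue [WF, QR, PL, FV, WI, RA, IY, OL]
Visit WF → queue [QR, PL, FV, WI, RA, IY, OL]
Visit QR → queue [PL, FV, WI, RA, IY, OL]
Visit PL → queue [FV, WI, RA, IY, OL]
Visit FV → queue [WI, RA, IY, OL]
Visit WI → queue [RA, IY, OL]
Visit RA → queue [IY, OL]
Visit IY → queue [OL]
Visit OL → queue []

Visit order: RG, ZW, UY, JL, JD, HF, XK, WQ, SU, WF, QR, PL, FV, WI, RA, IY, OL

SU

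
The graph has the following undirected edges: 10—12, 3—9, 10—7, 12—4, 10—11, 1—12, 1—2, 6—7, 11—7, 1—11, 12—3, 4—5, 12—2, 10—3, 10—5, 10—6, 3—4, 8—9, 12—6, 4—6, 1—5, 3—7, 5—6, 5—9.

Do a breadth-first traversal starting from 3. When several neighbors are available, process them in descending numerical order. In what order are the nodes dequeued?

Visit 3; enqueue 12, 10, 9, 7, 4 → queue [12, 10, 9, 7, 4]
Visit 12; enqueue 6, 2, 1 → queue [10, 9, 7, 4, 6, 2, 1]
Visit 10; enqueue 11, 5 → queue [9, 7, 4, 6, 2, 1, 11, 5]
Visit 9; enqueue 8 → queue [7, 4, 6, 2, 1, 11, 5, 8]
Visit 7 → queue [4, 6, 2, 1, 11, 5, 8]
Visit 4 → queue [6, 2, 1, 11, 5, 8]
Visit 6 → queue [2, 1, 11, 5, 8]
Visit 2 → queue [1, 11, 5, 8]
Visit 1 → queue [11, 5, 8]
Visit 11 → queue [5, 8]
Visit 5 → queue [8]
Visit 8 → queue []

3 -> 12 -> 10 -> 9 -> 7 -> 4 -> 6 -> 2 -> 1 -> 11 -> 5 -> 8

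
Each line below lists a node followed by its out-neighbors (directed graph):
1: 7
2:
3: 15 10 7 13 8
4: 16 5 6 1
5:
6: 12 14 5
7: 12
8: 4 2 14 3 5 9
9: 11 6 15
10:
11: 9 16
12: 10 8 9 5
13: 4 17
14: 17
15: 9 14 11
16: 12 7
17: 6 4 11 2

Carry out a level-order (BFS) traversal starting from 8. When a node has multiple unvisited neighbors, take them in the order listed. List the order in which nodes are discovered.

8 -> 4 -> 2 -> 14 -> 3 -> 5 -> 9 -> 16 -> 6 -> 1 -> 17 -> 15 -> 10 -> 7 -> 13 -> 11 -> 12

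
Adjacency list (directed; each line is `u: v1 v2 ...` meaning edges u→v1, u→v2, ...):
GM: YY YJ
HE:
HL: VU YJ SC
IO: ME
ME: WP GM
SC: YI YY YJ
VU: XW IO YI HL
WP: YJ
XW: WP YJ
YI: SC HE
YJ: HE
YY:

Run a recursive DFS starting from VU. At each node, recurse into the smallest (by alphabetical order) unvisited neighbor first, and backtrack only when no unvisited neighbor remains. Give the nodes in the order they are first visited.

Visit VU
VU → HL
HL → SC
SC → YI
YI → HE
SC → YJ
SC → YY
VU → IO
IO → ME
ME → GM
ME → WP
VU → XW

VU → HL → SC → YI → HE → YJ → YY → IO → ME → GM → WP → XW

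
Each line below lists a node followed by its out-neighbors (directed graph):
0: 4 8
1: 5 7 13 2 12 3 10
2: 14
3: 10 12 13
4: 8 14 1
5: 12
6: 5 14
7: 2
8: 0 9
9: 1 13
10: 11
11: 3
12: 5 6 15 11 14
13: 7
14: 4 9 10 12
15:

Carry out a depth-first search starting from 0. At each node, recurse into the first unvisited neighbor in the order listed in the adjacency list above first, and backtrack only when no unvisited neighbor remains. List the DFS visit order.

Visit 0
0 → 4
4 → 8
8 → 9
9 → 1
1 → 5
5 → 12
12 → 6
6 → 14
14 → 10
10 → 11
11 → 3
3 → 13
13 → 7
7 → 2
12 → 15

0 -> 4 -> 8 -> 9 -> 1 -> 5 -> 12 -> 6 -> 14 -> 10 -> 11 -> 3 -> 13 -> 7 -> 2 -> 15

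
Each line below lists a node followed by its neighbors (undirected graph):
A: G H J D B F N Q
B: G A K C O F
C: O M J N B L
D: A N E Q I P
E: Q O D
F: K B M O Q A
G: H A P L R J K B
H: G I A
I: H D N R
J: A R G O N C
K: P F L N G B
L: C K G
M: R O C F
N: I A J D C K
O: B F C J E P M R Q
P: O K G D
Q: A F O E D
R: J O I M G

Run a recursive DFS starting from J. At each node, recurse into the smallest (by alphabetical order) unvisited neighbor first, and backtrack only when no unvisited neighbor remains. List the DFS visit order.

J, A, B, C, L, G, H, I, D, E, O, F, K, N, P, M, R, Q

Visit J
J → A
A → B
B → C
C → L
L → G
G → H
H → I
I → D
D → E
E → O
O → F
F → K
K → N
K → P
F → M
M → R
F → Q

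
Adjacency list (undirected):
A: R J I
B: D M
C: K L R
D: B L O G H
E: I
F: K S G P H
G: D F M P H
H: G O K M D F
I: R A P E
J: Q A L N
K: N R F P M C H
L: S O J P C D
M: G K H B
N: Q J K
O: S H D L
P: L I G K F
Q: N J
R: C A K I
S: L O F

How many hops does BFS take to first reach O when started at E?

4

Level 0: E
Level 1: I
Level 2: A, P, R
Level 3: C, F, G, J, K, L
Level 4: D, H, M, N, O, Q, S
Level 5: B
O first appears at level 4.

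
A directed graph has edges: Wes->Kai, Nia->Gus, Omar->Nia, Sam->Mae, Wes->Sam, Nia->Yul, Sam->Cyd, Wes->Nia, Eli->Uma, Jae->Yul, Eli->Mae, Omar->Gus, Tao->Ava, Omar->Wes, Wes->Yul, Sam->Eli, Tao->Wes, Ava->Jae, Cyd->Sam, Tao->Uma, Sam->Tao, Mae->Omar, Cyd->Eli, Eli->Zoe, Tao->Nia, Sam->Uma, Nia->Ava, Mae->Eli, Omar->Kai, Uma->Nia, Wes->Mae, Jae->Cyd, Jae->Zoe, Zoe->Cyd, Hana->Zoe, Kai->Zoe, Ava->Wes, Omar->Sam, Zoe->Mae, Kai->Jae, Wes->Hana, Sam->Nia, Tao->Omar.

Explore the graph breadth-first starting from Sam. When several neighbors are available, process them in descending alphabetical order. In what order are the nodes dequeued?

Visit Sam; enqueue Uma, Tao, Nia, Mae, Eli, Cyd → queue [Uma, Tao, Nia, Mae, Eli, Cyd]
Visit Uma → queue [Tao, Nia, Mae, Eli, Cyd]
Visit Tao; enqueue Wes, Omar, Ava → queue [Nia, Mae, Eli, Cyd, Wes, Omar, Ava]
Visit Nia; enqueue Yul, Gus → queue [Mae, Eli, Cyd, Wes, Omar, Ava, Yul, Gus]
Visit Mae → queue [Eli, Cyd, Wes, Omar, Ava, Yul, Gus]
Visit Eli; enqueue Zoe → queue [Cyd, Wes, Omar, Ava, Yul, Gus, Zoe]
Visit Cyd → queue [Wes, Omar, Ava, Yul, Gus, Zoe]
Visit Wes; enqueue Kai, Hana → queue [Omar, Ava, Yul, Gus, Zoe, Kai, Hana]
Visit Omar → queue [Ava, Yul, Gus, Zoe, Kai, Hana]
Visit Ava; enqueue Jae → queue [Yul, Gus, Zoe, Kai, Hana, Jae]
Visit Yul → queue [Gus, Zoe, Kai, Hana, Jae]
Visit Gus → queue [Zoe, Kai, Hana, Jae]
Visit Zoe → queue [Kai, Hana, Jae]
Visit Kai → queue [Hana, Jae]
Visit Hana → queue [Jae]
Visit Jae → queue []

Sam, Uma, Tao, Nia, Mae, Eli, Cyd, Wes, Omar, Ava, Yul, Gus, Zoe, Kai, Hana, Jae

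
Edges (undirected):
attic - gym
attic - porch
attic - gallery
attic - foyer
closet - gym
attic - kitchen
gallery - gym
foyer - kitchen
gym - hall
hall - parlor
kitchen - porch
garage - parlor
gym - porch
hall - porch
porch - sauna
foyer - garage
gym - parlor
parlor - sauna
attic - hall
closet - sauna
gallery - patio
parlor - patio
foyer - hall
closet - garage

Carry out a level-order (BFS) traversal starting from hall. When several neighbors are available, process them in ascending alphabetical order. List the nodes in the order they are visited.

Visit hall; enqueue attic, foyer, gym, parlor, porch → queue [attic, foyer, gym, parlor, porch]
Visit attic; enqueue gallery, kitchen → queue [foyer, gym, parlor, porch, gallery, kitchen]
Visit foyer; enqueue garage → queue [gym, parlor, porch, gallery, kitchen, garage]
Visit gym; enqueue closet → queue [parlor, porch, gallery, kitchen, garage, closet]
Visit parlor; enqueue patio, sauna → queue [porch, gallery, kitchen, garage, closet, patio, sauna]
Visit porch → queue [gallery, kitchen, garage, closet, patio, sauna]
Visit gallery → queue [kitchen, garage, closet, patio, sauna]
Visit kitchen → queue [garage, closet, patio, sauna]
Visit garage → queue [closet, patio, sauna]
Visit closet → queue [patio, sauna]
Visit patio → queue [sauna]
Visit sauna → queue []

hall → attic → foyer → gym → parlor → porch → gallery → kitchen → garage → closet → patio → sauna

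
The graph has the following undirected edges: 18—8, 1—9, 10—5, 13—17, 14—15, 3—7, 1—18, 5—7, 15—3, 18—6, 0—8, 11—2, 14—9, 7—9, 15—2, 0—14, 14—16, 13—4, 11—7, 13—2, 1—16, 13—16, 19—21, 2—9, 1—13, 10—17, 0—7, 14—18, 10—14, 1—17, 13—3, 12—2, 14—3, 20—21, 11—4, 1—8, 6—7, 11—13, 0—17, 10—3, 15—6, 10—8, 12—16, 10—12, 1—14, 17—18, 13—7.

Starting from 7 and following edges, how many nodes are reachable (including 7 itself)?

19

BFS from 7 visits: 7, 0, 3, 5, 6, 9, 11, 13, 8, 14, 17, 10, 15, 18, 1, 2, 4, 16, 12
Reachable nodes: 19 of 22 total.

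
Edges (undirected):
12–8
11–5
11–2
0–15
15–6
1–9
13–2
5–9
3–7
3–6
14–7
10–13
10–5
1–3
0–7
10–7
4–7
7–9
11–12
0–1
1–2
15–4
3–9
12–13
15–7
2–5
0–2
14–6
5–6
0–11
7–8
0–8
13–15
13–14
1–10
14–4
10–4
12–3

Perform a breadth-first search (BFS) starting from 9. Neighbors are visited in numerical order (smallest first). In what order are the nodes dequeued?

9 -> 1 -> 3 -> 5 -> 7 -> 0 -> 2 -> 10 -> 6 -> 12 -> 11 -> 4 -> 8 -> 14 -> 15 -> 13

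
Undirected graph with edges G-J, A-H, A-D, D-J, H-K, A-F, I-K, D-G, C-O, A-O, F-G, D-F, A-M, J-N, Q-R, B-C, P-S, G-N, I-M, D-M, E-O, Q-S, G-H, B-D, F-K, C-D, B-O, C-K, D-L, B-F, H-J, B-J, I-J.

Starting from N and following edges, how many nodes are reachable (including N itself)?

15

BFS from N visits: N, J, G, I, H, D, B, F, M, K, A, L, C, O, E
Reachable nodes: 15 of 19 total.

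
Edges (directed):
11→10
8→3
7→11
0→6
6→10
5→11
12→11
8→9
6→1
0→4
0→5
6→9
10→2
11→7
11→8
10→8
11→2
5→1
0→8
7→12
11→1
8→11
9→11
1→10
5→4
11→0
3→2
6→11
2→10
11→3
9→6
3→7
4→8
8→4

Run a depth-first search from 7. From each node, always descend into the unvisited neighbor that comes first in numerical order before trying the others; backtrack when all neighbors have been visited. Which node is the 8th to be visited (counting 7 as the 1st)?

Visit 7
7 → 11
11 → 0
0 → 4
4 → 8
8 → 3
3 → 2
2 → 10
8 → 9
9 → 6
6 → 1
0 → 5
7 → 12

Visit order: 7, 11, 0, 4, 8, 3, 2, 10, 9, 6, 1, 5, 12

10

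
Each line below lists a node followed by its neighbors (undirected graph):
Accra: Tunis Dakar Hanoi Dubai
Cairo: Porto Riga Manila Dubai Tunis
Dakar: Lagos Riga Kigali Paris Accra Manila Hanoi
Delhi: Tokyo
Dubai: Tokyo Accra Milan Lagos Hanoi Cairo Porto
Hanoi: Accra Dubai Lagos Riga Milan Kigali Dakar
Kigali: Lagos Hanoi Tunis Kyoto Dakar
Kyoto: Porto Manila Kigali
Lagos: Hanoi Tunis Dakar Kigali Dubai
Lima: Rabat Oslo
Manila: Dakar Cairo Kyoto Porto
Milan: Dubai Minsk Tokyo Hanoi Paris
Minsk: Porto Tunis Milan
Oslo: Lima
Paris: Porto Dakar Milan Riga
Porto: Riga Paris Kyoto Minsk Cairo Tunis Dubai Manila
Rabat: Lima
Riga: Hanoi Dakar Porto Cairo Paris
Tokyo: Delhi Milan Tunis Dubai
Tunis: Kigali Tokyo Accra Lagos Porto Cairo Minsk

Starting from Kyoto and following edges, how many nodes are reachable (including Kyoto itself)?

17

BFS from Kyoto visits: Kyoto, Porto, Manila, Kigali, Tunis, Riga, Paris, Minsk, Dubai, Cairo, Dakar, Lagos, Hanoi, Tokyo, Accra, Milan, Delhi
Reachable nodes: 17 of 20 total.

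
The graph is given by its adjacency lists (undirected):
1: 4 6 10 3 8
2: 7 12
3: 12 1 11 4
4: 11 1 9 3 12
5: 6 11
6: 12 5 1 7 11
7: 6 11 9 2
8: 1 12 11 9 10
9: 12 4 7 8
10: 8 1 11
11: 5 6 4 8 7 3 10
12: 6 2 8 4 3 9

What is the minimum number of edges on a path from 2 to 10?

3

Level 0: 2
Level 1: 7, 12
Level 2: 3, 4, 6, 8, 9, 11
Level 3: 1, 5, 10
10 first appears at level 3.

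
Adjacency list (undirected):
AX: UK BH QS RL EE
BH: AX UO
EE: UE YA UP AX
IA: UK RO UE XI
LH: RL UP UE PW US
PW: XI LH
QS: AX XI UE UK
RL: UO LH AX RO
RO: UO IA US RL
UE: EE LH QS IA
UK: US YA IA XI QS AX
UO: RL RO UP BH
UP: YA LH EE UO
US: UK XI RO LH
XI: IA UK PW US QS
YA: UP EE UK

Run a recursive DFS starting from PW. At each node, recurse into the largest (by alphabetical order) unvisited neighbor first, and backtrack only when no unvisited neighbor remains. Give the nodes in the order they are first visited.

PW -> XI -> US -> UK -> YA -> UP -> UO -> RO -> RL -> LH -> UE -> QS -> AX -> EE -> BH -> IA

Visit PW
PW → XI
XI → US
US → UK
UK → YA
YA → UP
UP → UO
UO → RO
RO → RL
RL → LH
LH → UE
UE → QS
QS → AX
AX → EE
AX → BH
UE → IA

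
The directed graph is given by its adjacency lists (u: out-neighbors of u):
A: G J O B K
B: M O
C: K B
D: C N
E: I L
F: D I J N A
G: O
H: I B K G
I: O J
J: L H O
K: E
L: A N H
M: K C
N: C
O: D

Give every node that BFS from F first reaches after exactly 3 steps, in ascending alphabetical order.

E, M

Level 0: F
Level 1: A, D, I, J, N
Level 2: B, C, G, H, K, L, O
Level 3: E, M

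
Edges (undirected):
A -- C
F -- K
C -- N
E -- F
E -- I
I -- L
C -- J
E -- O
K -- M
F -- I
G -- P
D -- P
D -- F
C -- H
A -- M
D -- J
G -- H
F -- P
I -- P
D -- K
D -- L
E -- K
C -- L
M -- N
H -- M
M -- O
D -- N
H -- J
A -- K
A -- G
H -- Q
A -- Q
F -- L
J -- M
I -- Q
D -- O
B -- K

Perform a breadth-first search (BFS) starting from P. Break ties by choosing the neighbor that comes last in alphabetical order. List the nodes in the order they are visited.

Visit P; enqueue I, G, F, D → queue [I, G, F, D]
Visit I; enqueue Q, L, E → queue [G, F, D, Q, L, E]
Visit G; enqueue H, A → queue [F, D, Q, L, E, H, A]
Visit F; enqueue K → queue [D, Q, L, E, H, A, K]
Visit D; enqueue O, N, J → queue [Q, L, E, H, A, K, O, N, J]
Visit Q → queue [L, E, H, A, K, O, N, J]
Visit L; enqueue C → queue [E, H, A, K, O, N, J, C]
Visit E → queue [H, A, K, O, N, J, C]
Visit H; enqueue M → queue [A, K, O, N, J, C, M]
Visit A → queue [K, O, N, J, C, M]
Visit K; enqueue B → queue [O, N, J, C, M, B]
Visit O → queue [N, J, C, M, B]
Visit N → queue [J, C, M, B]
Visit J → queue [C, M, B]
Visit C → queue [M, B]
Visit M → queue [B]
Visit B → queue []

P I G F D Q L E H A K O N J C M B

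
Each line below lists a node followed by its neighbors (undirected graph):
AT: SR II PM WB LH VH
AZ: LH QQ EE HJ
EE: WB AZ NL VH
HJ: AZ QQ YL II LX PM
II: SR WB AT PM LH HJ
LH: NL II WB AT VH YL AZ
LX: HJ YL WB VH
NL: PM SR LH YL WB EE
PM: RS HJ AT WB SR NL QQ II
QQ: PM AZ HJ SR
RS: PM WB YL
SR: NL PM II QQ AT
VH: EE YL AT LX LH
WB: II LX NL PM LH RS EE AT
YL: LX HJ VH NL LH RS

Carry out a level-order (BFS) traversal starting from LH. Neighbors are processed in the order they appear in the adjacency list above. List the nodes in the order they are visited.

LH -> NL -> II -> WB -> AT -> VH -> YL -> AZ -> PM -> SR -> EE -> HJ -> LX -> RS -> QQ

Visit LH; enqueue NL, II, WB, AT, VH, YL, AZ → queue [NL, II, WB, AT, VH, YL, AZ]
Visit NL; enqueue PM, SR, EE → queue [II, WB, AT, VH, YL, AZ, PM, SR, EE]
Visit II; enqueue HJ → queue [WB, AT, VH, YL, AZ, PM, SR, EE, HJ]
Visit WB; enqueue LX, RS → queue [AT, VH, YL, AZ, PM, SR, EE, HJ, LX, RS]
Visit AT → queue [VH, YL, AZ, PM, SR, EE, HJ, LX, RS]
Visit VH → queue [YL, AZ, PM, SR, EE, HJ, LX, RS]
Visit YL → queue [AZ, PM, SR, EE, HJ, LX, RS]
Visit AZ; enqueue QQ → queue [PM, SR, EE, HJ, LX, RS, QQ]
Visit PM → queue [SR, EE, HJ, LX, RS, QQ]
Visit SR → queue [EE, HJ, LX, RS, QQ]
Visit EE → queue [HJ, LX, RS, QQ]
Visit HJ → queue [LX, RS, QQ]
Visit LX → queue [RS, QQ]
Visit RS → queue [QQ]
Visit QQ → queue []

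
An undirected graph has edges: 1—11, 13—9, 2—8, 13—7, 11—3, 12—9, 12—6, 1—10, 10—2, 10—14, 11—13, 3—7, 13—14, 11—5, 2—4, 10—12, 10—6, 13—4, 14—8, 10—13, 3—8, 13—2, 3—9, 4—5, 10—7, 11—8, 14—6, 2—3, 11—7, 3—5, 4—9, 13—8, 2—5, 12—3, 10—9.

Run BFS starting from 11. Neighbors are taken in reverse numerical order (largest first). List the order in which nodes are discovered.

Visit 11; enqueue 13, 8, 7, 5, 3, 1 → queue [13, 8, 7, 5, 3, 1]
Visit 13; enqueue 14, 10, 9, 4, 2 → queue [8, 7, 5, 3, 1, 14, 10, 9, 4, 2]
Visit 8 → queue [7, 5, 3, 1, 14, 10, 9, 4, 2]
Visit 7 → queue [5, 3, 1, 14, 10, 9, 4, 2]
Visit 5 → queue [3, 1, 14, 10, 9, 4, 2]
Visit 3; enqueue 12 → queue [1, 14, 10, 9, 4, 2, 12]
Visit 1 → queue [14, 10, 9, 4, 2, 12]
Visit 14; enqueue 6 → queue [10, 9, 4, 2, 12, 6]
Visit 10 → queue [9, 4, 2, 12, 6]
Visit 9 → queue [4, 2, 12, 6]
Visit 4 → queue [2, 12, 6]
Visit 2 → queue [12, 6]
Visit 12 → queue [6]
Visit 6 → queue []

11, 13, 8, 7, 5, 3, 1, 14, 10, 9, 4, 2, 12, 6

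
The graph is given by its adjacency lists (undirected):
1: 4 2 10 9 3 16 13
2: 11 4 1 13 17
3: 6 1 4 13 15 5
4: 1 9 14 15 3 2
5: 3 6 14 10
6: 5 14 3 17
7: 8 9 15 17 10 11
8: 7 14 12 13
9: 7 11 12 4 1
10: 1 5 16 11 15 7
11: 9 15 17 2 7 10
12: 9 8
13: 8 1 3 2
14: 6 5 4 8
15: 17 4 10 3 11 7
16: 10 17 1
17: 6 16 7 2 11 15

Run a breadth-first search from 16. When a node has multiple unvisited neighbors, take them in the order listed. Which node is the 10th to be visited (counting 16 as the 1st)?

Visit 16; enqueue 10, 17, 1 → queue [10, 17, 1]
Visit 10; enqueue 5, 11, 15, 7 → queue [17, 1, 5, 11, 15, 7]
Visit 17; enqueue 6, 2 → queue [1, 5, 11, 15, 7, 6, 2]
Visit 1; enqueue 4, 9, 3, 13 → queue [5, 11, 15, 7, 6, 2, 4, 9, 3, 13]
Visit 5; enqueue 14 → queue [11, 15, 7, 6, 2, 4, 9, 3, 13, 14]
Visit 11 → queue [15, 7, 6, 2, 4, 9, 3, 13, 14]
Visit 15 → queue [7, 6, 2, 4, 9, 3, 13, 14]
Visit 7; enqueue 8 → queue [6, 2, 4, 9, 3, 13, 14, 8]
Visit 6 → queue [2, 4, 9, 3, 13, 14, 8]
Visit 2 → queue [4, 9, 3, 13, 14, 8]
Visit 4 → queue [9, 3, 13, 14, 8]
Visit 9; enqueue 12 → queue [3, 13, 14, 8, 12]
Visit 3 → queue [13, 14, 8, 12]
Visit 13 → queue [14, 8, 12]
Visit 14 → queue [8, 12]
Visit 8 → queue [12]
Visit 12 → queue []

Visit order: 16, 10, 17, 1, 5, 11, 15, 7, 6, 2, 4, 9, 3, 13, 14, 8, 12

2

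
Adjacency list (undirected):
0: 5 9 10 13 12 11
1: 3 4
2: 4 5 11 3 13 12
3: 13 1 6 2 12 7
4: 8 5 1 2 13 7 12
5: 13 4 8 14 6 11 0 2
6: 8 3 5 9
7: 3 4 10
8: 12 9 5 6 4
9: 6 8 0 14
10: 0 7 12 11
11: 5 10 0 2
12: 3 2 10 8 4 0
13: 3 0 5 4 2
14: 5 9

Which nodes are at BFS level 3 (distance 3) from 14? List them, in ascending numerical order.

1, 3, 7, 10, 12

Level 0: 14
Level 1: 5, 9
Level 2: 0, 2, 4, 6, 8, 11, 13
Level 3: 1, 3, 7, 10, 12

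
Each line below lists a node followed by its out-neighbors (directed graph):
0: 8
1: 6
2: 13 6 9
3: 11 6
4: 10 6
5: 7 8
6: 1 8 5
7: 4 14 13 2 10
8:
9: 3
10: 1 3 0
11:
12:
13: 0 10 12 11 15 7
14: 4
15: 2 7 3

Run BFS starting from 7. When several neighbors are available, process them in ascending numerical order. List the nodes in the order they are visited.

7 -> 2 -> 4 -> 10 -> 13 -> 14 -> 6 -> 9 -> 0 -> 1 -> 3 -> 11 -> 12 -> 15 -> 5 -> 8

Visit 7; enqueue 2, 4, 10, 13, 14 → queue [2, 4, 10, 13, 14]
Visit 2; enqueue 6, 9 → queue [4, 10, 13, 14, 6, 9]
Visit 4 → queue [10, 13, 14, 6, 9]
Visit 10; enqueue 0, 1, 3 → queue [13, 14, 6, 9, 0, 1, 3]
Visit 13; enqueue 11, 12, 15 → queue [14, 6, 9, 0, 1, 3, 11, 12, 15]
Visit 14 → queue [6, 9, 0, 1, 3, 11, 12, 15]
Visit 6; enqueue 5, 8 → queue [9, 0, 1, 3, 11, 12, 15, 5, 8]
Visit 9 → queue [0, 1, 3, 11, 12, 15, 5, 8]
Visit 0 → queue [1, 3, 11, 12, 15, 5, 8]
Visit 1 → queue [3, 11, 12, 15, 5, 8]
Visit 3 → queue [11, 12, 15, 5, 8]
Visit 11 → queue [12, 15, 5, 8]
Visit 12 → queue [15, 5, 8]
Visit 15 → queue [5, 8]
Visit 5 → queue [8]
Visit 8 → queue []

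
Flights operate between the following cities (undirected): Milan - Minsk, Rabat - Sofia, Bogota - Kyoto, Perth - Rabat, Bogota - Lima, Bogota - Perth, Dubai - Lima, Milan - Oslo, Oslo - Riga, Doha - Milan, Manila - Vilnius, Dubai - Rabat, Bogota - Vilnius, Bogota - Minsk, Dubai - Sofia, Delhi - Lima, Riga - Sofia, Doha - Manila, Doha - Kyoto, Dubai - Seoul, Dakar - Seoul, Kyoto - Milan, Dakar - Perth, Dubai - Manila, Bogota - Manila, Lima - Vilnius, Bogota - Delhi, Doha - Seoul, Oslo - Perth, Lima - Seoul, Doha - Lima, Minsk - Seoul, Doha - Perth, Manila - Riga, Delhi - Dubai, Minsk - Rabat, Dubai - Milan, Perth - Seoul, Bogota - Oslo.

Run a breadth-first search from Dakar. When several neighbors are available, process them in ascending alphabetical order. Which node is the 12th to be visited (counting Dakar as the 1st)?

Visit Dakar; enqueue Perth, Seoul → queue [Perth, Seoul]
Visit Perth; enqueue Bogota, Doha, Oslo, Rabat → queue [Seoul, Bogota, Doha, Oslo, Rabat]
Visit Seoul; enqueue Dubai, Lima, Minsk → queue [Bogota, Doha, Oslo, Rabat, Dubai, Lima, Minsk]
Visit Bogota; enqueue Delhi, Kyoto, Manila, Vilnius → queue [Doha, Oslo, Rabat, Dubai, Lima, Minsk, Delhi, Kyoto, Manila, Vilnius]
Visit Doha; enqueue Milan → queue [Oslo, Rabat, Dubai, Lima, Minsk, Delhi, Kyoto, Manila, Vilnius, Milan]
Visit Oslo; enqueue Riga → queue [Rabat, Dubai, Lima, Minsk, Delhi, Kyoto, Manila, Vilnius, Milan, Riga]
Visit Rabat; enqueue Sofia → queue [Dubai, Lima, Minsk, Delhi, Kyoto, Manila, Vilnius, Milan, Riga, Sofia]
Visit Dubai → queue [Lima, Minsk, Delhi, Kyoto, Manila, Vilnius, Milan, Riga, Sofia]
Visit Lima → queue [Minsk, Delhi, Kyoto, Manila, Vilnius, Milan, Riga, Sofia]
Visit Minsk → queue [Delhi, Kyoto, Manila, Vilnius, Milan, Riga, Sofia]
Visit Delhi → queue [Kyoto, Manila, Vilnius, Milan, Riga, Sofia]
Visit Kyoto → queue [Manila, Vilnius, Milan, Riga, Sofia]
Visit Manila → queue [Vilnius, Milan, Riga, Sofia]
Visit Vilnius → queue [Milan, Riga, Sofia]
Visit Milan → queue [Riga, Sofia]
Visit Riga → queue [Sofia]
Visit Sofia → queue []

Visit order: Dakar, Perth, Seoul, Bogota, Doha, Oslo, Rabat, Dubai, Lima, Minsk, Delhi, Kyoto, Manila, Vilnius, Milan, Riga, Sofia

Kyoto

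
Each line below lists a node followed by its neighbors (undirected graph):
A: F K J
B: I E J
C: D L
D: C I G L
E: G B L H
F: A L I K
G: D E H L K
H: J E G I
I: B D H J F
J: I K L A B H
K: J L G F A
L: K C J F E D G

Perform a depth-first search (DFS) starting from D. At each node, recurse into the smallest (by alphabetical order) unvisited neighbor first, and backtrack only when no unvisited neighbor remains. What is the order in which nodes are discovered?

Visit D
D → C
C → L
L → E
E → B
B → I
I → F
F → A
A → J
J → H
H → G
G → K

D, C, L, E, B, I, F, A, J, H, G, K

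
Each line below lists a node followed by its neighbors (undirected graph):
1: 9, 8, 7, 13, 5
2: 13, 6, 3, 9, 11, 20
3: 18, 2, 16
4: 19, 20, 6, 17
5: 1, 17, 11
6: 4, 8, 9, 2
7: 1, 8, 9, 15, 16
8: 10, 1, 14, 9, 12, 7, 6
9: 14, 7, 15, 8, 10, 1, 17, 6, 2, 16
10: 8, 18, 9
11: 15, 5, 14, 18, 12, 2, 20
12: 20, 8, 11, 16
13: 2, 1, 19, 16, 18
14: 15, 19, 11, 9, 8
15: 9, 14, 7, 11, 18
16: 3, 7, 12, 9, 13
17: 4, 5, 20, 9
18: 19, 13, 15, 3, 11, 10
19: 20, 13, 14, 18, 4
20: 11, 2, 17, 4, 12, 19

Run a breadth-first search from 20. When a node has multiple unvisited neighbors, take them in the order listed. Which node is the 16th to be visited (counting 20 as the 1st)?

Visit 20; enqueue 11, 2, 17, 4, 12, 19 → queue [11, 2, 17, 4, 12, 19]
Visit 11; enqueue 15, 5, 14, 18 → queue [2, 17, 4, 12, 19, 15, 5, 14, 18]
Visit 2; enqueue 13, 6, 3, 9 → queue [17, 4, 12, 19, 15, 5, 14, 18, 13, 6, 3, 9]
Visit 17 → queue [4, 12, 19, 15, 5, 14, 18, 13, 6, 3, 9]
Visit 4 → queue [12, 19, 15, 5, 14, 18, 13, 6, 3, 9]
Visit 12; enqueue 8, 16 → queue [19, 15, 5, 14, 18, 13, 6, 3, 9, 8, 16]
Visit 19 → queue [15, 5, 14, 18, 13, 6, 3, 9, 8, 16]
Visit 15; enqueue 7 → queue [5, 14, 18, 13, 6, 3, 9, 8, 16, 7]
Visit 5; enqueue 1 → queue [14, 18, 13, 6, 3, 9, 8, 16, 7, 1]
Visit 14 → queue [18, 13, 6, 3, 9, 8, 16, 7, 1]
Visit 18; enqueue 10 → queue [13, 6, 3, 9, 8, 16, 7, 1, 10]
Visit 13 → queue [6, 3, 9, 8, 16, 7, 1, 10]
Visit 6 → queue [3, 9, 8, 16, 7, 1, 10]
Visit 3 → queue [9, 8, 16, 7, 1, 10]
Visit 9 → queue [8, 16, 7, 1, 10]
Visit 8 → queue [16, 7, 1, 10]
Visit 16 → queue [7, 1, 10]
Visit 7 → queue [1, 10]
Visit 1 → queue [10]
Visit 10 → queue []

Visit order: 20, 11, 2, 17, 4, 12, 19, 15, 5, 14, 18, 13, 6, 3, 9, 8, 16, 7, 1, 10

8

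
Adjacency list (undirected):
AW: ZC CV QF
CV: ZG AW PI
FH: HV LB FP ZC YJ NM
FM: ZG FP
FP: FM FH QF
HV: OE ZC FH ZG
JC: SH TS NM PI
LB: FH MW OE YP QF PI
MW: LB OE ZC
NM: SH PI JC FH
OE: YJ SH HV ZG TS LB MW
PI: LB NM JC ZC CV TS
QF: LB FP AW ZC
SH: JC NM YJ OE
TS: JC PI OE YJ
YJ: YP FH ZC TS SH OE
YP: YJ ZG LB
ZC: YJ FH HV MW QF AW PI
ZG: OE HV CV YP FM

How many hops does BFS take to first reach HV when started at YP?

Level 0: YP
Level 1: LB, YJ, ZG
Level 2: CV, FH, FM, HV, MW, OE, PI, QF, SH, TS, ZC
Level 3: AW, FP, JC, NM
HV first appears at level 2.

2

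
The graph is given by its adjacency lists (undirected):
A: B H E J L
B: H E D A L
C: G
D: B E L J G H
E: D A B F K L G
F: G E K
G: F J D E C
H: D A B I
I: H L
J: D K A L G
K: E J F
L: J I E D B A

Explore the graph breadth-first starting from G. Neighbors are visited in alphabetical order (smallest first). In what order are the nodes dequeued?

Visit G; enqueue C, D, E, F, J → queue [C, D, E, F, J]
Visit C → queue [D, E, F, J]
Visit D; enqueue B, H, L → queue [E, F, J, B, H, L]
Visit E; enqueue A, K → queue [F, J, B, H, L, A, K]
Visit F → queue [J, B, H, L, A, K]
Visit J → queue [B, H, L, A, K]
Visit B → queue [H, L, A, K]
Visit H; enqueue I → queue [L, A, K, I]
Visit L → queue [A, K, I]
Visit A → queue [K, I]
Visit K → queue [I]
Visit I → queue []

G, C, D, E, F, J, B, H, L, A, K, I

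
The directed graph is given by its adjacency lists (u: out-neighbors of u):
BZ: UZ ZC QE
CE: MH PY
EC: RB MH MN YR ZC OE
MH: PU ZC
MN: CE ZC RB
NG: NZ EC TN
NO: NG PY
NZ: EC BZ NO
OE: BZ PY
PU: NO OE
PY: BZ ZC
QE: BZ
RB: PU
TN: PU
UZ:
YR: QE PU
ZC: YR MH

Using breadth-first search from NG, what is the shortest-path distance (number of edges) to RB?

2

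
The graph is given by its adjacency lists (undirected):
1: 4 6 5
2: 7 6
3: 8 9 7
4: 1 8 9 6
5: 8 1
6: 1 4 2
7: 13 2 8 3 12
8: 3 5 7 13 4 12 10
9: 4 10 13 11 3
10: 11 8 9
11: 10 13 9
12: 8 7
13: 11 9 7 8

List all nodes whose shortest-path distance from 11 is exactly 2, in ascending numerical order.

Level 0: 11
Level 1: 9, 10, 13
Level 2: 3, 4, 7, 8
Level 3: 1, 2, 5, 6, 12

3, 4, 7, 8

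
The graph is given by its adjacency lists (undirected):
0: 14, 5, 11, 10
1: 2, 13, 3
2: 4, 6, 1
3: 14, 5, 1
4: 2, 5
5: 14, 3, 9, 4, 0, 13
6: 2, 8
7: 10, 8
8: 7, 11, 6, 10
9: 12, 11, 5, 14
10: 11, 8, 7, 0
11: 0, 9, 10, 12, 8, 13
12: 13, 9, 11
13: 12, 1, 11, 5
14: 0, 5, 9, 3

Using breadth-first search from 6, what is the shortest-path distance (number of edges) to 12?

Level 0: 6
Level 1: 2, 8
Level 2: 1, 4, 7, 10, 11
Level 3: 0, 3, 5, 9, 12, 13
Level 4: 14
12 first appears at level 3.

3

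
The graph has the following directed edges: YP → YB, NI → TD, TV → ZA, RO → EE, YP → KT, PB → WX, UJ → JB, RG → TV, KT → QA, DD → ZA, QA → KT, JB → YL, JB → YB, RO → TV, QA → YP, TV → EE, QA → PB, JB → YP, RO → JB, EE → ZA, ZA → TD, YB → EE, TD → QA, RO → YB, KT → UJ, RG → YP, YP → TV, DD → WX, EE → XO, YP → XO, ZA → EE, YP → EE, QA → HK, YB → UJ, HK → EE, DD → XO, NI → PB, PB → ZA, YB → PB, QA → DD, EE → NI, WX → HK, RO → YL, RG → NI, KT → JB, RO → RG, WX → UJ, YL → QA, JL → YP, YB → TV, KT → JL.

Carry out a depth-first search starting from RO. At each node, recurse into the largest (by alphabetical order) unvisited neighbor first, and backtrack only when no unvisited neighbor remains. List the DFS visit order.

RO -> YL -> QA -> YP -> YB -> UJ -> JB -> TV -> ZA -> TD -> EE -> XO -> NI -> PB -> WX -> HK -> KT -> JL -> DD -> RG

Visit RO
RO → YL
YL → QA
QA → YP
YP → YB
YB → UJ
UJ → JB
YB → TV
TV → ZA
ZA → TD
ZA → EE
EE → XO
EE → NI
NI → PB
PB → WX
WX → HK
YP → KT
KT → JL
QA → DD
RO → RG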